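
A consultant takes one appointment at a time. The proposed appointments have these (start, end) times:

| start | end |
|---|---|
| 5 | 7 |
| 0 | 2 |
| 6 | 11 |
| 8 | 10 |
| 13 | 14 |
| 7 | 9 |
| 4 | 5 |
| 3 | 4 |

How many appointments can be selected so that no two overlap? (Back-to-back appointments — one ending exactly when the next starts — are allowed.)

Sorted by end: (0,2)  (3,4)  (4,5)  (5,7)  (7,9)  (8,10)  (6,11)  (13,14)
take (0,2); take (3,4); take (4,5); take (5,7); take (7,9); take (13,14).
Selected 6 appointments.

6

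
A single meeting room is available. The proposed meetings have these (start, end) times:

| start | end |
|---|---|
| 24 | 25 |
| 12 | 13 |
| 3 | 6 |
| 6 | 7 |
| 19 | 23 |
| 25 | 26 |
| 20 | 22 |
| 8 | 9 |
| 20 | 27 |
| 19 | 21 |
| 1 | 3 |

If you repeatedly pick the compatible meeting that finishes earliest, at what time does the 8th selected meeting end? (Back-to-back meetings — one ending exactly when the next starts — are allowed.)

Sort by end time and greedily take each interval whose start is ≥ the last chosen end.
Sorted by end: (1,3)  (3,6)  (6,7)  (8,9)  (12,13)  (19,21)  (20,22)  (19,23)  (24,25)  (25,26)  (20,27)
take (1,3); take (3,6); take (6,7); take (8,9); take (12,13); take (19,21); skip (20,22); skip (19,23); take (24,25); take (25,26).
Selected: (1,3) (3,6) (6,7) (8,9) (12,13) (19,21) (24,25) (25,26)

26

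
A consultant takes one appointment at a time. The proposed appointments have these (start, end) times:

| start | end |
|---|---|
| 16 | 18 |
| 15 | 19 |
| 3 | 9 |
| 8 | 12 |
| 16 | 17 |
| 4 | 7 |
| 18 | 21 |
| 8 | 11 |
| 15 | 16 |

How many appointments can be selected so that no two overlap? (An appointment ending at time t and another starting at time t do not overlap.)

5

Sorted by end: (4,7)  (3,9)  (8,11)  (8,12)  (15,16)  (16,17)  (16,18)  (15,19)  (18,21)
take (4,7); skip (3,9); take (8,11); take (15,16); take (16,17); skip (15,19); take (18,21).
Selected 5 appointments.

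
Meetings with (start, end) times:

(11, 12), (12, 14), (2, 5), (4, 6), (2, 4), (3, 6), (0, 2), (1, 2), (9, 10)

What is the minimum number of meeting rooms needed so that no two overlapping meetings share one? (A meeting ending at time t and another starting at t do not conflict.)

3

Count concurrent intervals with a sweep; the peak is the room count.
starts: [0, 1, 2, 2, 3, 4, 9, 11, 12]
ends:   [2, 2, 4, 5, 6, 6, 10, 12, 14]
s0→1 s1→2 e2→1 e2→0 s2→1 s2→2 s3→3  — peak 3.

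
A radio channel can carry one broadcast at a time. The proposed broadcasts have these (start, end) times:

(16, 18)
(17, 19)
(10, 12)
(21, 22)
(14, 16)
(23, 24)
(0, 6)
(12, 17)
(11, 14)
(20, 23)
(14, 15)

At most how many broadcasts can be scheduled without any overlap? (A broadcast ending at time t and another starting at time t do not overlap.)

6

Sorted by end: (0,6)  (10,12)  (11,14)  (14,15)  (14,16)  (12,17)  (16,18)  (17,19)  (21,22)  (20,23)  (23,24)
take (0,6); take (10,12); take (14,15); skip (14,16); take (16,18); skip (17,19); take (21,22); take (23,24).
Selected 6 broadcasts.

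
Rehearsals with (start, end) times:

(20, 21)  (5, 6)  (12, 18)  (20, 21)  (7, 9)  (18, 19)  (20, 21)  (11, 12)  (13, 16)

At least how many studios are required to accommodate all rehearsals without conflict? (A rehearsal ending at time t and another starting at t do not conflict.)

3

Count concurrent intervals with a sweep; the peak is the room count.
starts: [5, 7, 11, 12, 13, 18, 20, 20, 20]
ends:   [6, 9, 12, 16, 18, 19, 21, 21, 21]
s5→1 e6→0 s7→1 e9→0 s11→1 e12→0 s12→1 s13→2 e16→1 e18→0 s18→1 e19→0 s20→1 s20→2 s20→3  — peak 3.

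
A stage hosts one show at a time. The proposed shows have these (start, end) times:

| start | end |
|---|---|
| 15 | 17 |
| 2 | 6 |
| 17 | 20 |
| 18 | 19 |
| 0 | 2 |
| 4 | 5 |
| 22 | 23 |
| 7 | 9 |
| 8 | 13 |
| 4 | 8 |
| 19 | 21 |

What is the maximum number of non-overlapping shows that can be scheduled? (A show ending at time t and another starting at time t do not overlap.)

7

Order by finish time; keep every interval that doesn't clash with the previous kept one.
By end time: (0,2), (4,5), (2,6), (4,8), (7,9), (8,13), (15,17), (18,19), (17,20), (19,21), (22,23).
Pick (0,2); next start ≥ 2 → (4,5); next start ≥ 5 → (7,9); next start ≥ 9 → (15,17); next start ≥ 17 → (18,19); next start ≥ 19 → (19,21); next start ≥ 21 → (22,23).
Selected 7 shows.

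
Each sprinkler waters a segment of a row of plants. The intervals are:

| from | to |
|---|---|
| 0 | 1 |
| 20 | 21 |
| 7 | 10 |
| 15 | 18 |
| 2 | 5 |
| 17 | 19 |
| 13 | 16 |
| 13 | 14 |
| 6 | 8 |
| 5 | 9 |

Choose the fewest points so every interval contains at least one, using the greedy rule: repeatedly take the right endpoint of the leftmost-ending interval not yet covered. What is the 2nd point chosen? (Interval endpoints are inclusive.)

Process intervals by earliest right end; each time one isn't hit yet, stab at its right endpoint.
By right end: [0,1]  [2,5]  [6,8]  [5,9]  [7,10]  [13,14]  [13,16]  [15,18]  [17,19]  [20,21]
[0,1] uncovered → point at 1; [2,5] uncovered → point at 5; [6,8] uncovered → point at 8; [13,14] uncovered → point at 14; [15,18] uncovered → point at 18; [20,21] uncovered → point at 21.
Points: 1, 5, 8, 14, 18, 21 (6 total).

5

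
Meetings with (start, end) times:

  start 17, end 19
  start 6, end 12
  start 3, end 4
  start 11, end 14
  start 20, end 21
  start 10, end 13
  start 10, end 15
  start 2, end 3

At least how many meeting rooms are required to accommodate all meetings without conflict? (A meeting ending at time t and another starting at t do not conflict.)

4

Count concurrent intervals with a sweep; the peak is the room count.
Events (time:±→running): 2:+→1 3:-→0 3:+→1 4:-→0 6:+→1 10:+→2 10:+→3 11:+→4 … peak 4.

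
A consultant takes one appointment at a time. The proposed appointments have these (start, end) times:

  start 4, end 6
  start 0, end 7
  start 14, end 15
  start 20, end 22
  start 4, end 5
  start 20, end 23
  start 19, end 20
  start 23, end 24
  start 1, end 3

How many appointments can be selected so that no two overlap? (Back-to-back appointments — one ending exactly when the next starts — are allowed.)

By end time: (1,3), (4,5), (4,6), (0,7), (14,15), (19,20), (20,22), (20,23), (23,24).
Pick (1,3); next start ≥ 3 → (4,5); next start ≥ 5 → (14,15); next start ≥ 15 → (19,20); next start ≥ 20 → (20,22); next start ≥ 22 → (23,24).
Selected 6 appointments.

6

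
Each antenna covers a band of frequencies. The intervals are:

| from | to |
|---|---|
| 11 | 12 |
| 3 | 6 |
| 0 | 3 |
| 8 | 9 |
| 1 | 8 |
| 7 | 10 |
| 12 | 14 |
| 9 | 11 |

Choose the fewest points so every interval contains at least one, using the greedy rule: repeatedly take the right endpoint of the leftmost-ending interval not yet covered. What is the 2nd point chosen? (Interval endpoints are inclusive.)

Sort by right endpoint; whenever an interval is uncovered, place a point at its right end.
Sorted: [0,3] [3,6] [1,8] [8,9] [7,10] [9,11] [11,12] [12,14]
{[0,3],[3,6],[1,8]} hit by 3; {[8,9],[7,10],[9,11]} hit by 9; {[11,12],[12,14]} hit by 12.
Points: 3, 9, 12 (3 total).

9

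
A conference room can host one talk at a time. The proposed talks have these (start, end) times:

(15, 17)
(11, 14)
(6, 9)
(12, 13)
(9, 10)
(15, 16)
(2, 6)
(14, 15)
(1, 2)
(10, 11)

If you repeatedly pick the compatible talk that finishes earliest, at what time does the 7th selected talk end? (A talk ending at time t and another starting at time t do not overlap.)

15

Sort by end time and greedily take each interval whose start is ≥ the last chosen end.
Sorted by end: (1,2)  (2,6)  (6,9)  (9,10)  (10,11)  (12,13)  (11,14)  (14,15)  (15,16)  (15,17)
take (1,2); take (2,6); take (6,9); take (9,10); take (10,11); take (12,13); take (14,15); take (15,16).
Selected: (1,2) (2,6) (6,9) (9,10) (10,11) (12,13) (14,15) (15,16)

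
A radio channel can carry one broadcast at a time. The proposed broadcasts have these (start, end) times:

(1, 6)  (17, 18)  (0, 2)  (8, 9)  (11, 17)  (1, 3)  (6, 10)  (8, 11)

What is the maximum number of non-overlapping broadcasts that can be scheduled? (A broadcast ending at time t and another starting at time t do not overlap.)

4

By end time: (0,2), (1,3), (1,6), (8,9), (6,10), (8,11), (11,17), (17,18).
Pick (0,2); next start ≥ 2 → (8,9); next start ≥ 9 → (11,17); next start ≥ 17 → (17,18).
Selected 4 broadcasts.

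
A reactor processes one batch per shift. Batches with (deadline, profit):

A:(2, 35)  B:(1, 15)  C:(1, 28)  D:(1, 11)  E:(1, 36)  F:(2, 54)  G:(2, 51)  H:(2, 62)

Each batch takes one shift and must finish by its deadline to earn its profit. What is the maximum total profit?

Profit order: H=62 F=54 G=51 E=36 A=35 C=28 B=15 D=11
Assign: H→slot 2, F→slot 1, G skipped, E skipped, A skipped, C skipped, B skipped, D skipped.
Slots: [1:F] [2:H]
Profit = 54 + 62 = 116

116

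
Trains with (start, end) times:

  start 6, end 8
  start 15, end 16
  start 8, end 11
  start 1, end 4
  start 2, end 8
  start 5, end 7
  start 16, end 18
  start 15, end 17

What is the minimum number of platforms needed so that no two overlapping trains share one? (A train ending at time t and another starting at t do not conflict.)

3

The answer is the maximum number of intervals overlapping at any instant.
starts: [1, 2, 5, 6, 8, 15, 15, 16]
ends:   [4, 7, 8, 8, 11, 16, 17, 18]
s1→1 s2→2 e4→1 s5→2 s6→3  — peak 3.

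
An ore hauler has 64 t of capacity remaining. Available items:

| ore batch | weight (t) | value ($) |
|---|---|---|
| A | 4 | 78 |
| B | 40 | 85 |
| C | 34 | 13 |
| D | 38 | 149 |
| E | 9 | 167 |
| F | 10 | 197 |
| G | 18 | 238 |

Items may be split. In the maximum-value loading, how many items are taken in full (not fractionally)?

4

Ratios (sorted): F 19.70, A 19.50, E 18.56, G 13.22, D 3.92, B 2.12, C 0.38
take F (10 @ 197); take A (4 @ 78); take E (9 @ 167); take G (18 @ 238); take 23/38 of D → 90.18. Capacity used 64/64.
4 item(s) taken whole; one partial (take 23/38 of D).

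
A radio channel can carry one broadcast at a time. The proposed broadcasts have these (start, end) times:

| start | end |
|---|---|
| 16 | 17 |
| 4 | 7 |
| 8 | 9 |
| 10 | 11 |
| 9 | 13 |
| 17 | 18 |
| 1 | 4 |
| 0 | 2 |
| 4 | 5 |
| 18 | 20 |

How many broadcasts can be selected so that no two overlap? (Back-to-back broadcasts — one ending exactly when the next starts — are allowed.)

7

Sorted by end: (0,2)  (1,4)  (4,5)  (4,7)  (8,9)  (10,11)  (9,13)  (16,17)  (17,18)  (18,20)
take (0,2); take (4,5); take (8,9); take (10,11); take (16,17); take (17,18); take (18,20).
Selected 7 broadcasts.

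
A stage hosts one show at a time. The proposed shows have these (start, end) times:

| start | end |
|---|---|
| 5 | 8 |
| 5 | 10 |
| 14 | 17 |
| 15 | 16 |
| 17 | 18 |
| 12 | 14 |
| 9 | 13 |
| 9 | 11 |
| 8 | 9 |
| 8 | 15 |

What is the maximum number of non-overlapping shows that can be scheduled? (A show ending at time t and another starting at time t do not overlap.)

Order by finish time; keep every interval that doesn't clash with the previous kept one.
By end time: (5,8), (8,9), (5,10), (9,11), (9,13), (12,14), (8,15), (15,16), (14,17), (17,18).
Pick (5,8); next start ≥ 8 → (8,9); next start ≥ 9 → (9,11); next start ≥ 11 → (12,14); next start ≥ 14 → (15,16); next start ≥ 16 → (17,18).
Selected 6 shows.

6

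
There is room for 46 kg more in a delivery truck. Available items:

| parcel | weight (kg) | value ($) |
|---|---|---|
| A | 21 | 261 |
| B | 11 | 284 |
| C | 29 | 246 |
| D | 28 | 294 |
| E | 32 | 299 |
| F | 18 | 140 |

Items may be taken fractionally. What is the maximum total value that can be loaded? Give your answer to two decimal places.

Ratios (sorted): B 25.82, A 12.43, D 10.50, E 9.34, C 8.48, F 7.78
take B (11 @ 284); take A (21 @ 261); take 14/28 of D → 147.00. Capacity used 46/46.
Total value = 692.00

692.00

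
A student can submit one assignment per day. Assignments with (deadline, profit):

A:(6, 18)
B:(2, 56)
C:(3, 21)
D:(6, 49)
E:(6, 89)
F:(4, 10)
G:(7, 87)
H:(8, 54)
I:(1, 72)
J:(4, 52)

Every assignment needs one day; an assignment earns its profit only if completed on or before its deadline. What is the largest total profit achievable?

Sort by profit descending; place each in the latest free slot ≤ its deadline.
By profit: E(d6,89), G(d7,87), I(d1,72), B(d2,56), H(d8,54), J(d4,52), D(d6,49), C(d3,21), A(d6,18), F(d4,10)
E→slot 6; G→slot 7; I→slot 1; B→slot 2; H→slot 8; J→slot 4; D→slot 5; C→slot 3; A skipped; F skipped.
Profit = 72 + 56 + 21 + 52 + 49 + 89 + 87 + 54 = 480

480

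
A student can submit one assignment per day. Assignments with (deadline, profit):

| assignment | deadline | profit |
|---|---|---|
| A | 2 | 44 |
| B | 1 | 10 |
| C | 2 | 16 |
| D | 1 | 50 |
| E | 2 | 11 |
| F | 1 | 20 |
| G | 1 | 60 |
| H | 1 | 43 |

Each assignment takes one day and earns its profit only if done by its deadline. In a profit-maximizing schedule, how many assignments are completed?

2

Take jobs in profit order; each goes to the latest open slot no later than its deadline.
By profit: G(d1,60), D(d1,50), A(d2,44), H(d1,43), F(d1,20), C(d2,16), E(d2,11), B(d1,10)
G→slot 1; D skipped; A→slot 2; H skipped; F skipped; C skipped; E skipped; B skipped.
2 of 8 scheduled.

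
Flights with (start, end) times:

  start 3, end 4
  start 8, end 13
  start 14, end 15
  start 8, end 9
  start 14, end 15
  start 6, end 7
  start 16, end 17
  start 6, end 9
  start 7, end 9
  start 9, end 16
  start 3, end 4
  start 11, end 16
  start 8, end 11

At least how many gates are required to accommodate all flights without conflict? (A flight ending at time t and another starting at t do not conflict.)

Count concurrent intervals with a sweep; the peak is the room count.
starts: [3, 3, 6, 6, 7, 8, 8, 8, 9, 11, 14, 14, 16]
ends:   [4, 4, 7, 9, 9, 9, 11, 13, 15, 15, 16, 16, 17]
s3→1 s3→2 e4→1 e4→0 s6→1 s6→2 e7→1 s7→2 s8→3 s8→4 s8→5  — peak 5.

5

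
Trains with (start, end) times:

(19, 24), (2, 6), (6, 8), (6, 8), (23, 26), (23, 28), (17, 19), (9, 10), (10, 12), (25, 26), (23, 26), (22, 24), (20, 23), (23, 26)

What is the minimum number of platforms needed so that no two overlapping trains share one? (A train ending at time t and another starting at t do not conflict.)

starts: [2, 6, 6, 9, 10, 17, 19, 20, 22, 23, 23, 23, 23, 25]
ends:   [6, 8, 8, 10, 12, 19, 23, 24, 24, 26, 26, 26, 26, 28]
s2→1 e6→0 s6→1 s6→2 e8→1 e8→0 s9→1 e10→0 s10→1 e12→0 s17→1 e19→0 s19→1 s20→2 s22→3 e23→2 s23→3 s23→4 s23→5 s23→6  — peak 6.

6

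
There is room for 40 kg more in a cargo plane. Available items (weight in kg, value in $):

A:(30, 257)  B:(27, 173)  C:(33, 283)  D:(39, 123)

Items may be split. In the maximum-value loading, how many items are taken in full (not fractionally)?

Order: C (283/33=8.58) > A (257/30=8.57) > B (173/27=6.41) > D (123/39=3.15)
Fill: take C (33 @ 283) → take 7/30 of A → 59.97; 40/40 used.
1 item(s) taken whole; one partial (take 7/30 of A).

1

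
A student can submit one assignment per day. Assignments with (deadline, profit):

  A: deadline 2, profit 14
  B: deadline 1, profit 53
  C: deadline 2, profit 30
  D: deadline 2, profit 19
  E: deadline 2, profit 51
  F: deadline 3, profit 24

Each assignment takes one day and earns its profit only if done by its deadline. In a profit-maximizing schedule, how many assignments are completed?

Profit order: B=53 E=51 C=30 F=24 D=19 A=14
Assign: B→slot 1, E→slot 2, C skipped, F→slot 3, D skipped, A skipped.
Slots: [1:B] [2:E] [3:F]
3 of 6 scheduled.

3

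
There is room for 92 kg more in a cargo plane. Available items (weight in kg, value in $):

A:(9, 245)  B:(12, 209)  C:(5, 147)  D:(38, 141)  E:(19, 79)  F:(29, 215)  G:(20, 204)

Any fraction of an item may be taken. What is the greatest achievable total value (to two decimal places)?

Ratios (sorted): C 29.40, A 27.22, B 17.42, G 10.20, F 7.41, E 4.16, D 3.71
take C (5 @ 147); take A (9 @ 245); take B (12 @ 209); take G (20 @ 204); take F (29 @ 215); take 17/19 of E → 70.68. Capacity used 92/92.
Total value = 1090.68

1090.68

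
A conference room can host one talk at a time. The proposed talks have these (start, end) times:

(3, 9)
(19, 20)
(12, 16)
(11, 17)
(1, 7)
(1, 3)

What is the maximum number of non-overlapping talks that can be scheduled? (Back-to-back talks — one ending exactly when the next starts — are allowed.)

4

Sorted by end: (1,3)  (1,7)  (3,9)  (12,16)  (11,17)  (19,20)
take (1,3); take (3,9); take (12,16); take (19,20).
Selected 4 talks.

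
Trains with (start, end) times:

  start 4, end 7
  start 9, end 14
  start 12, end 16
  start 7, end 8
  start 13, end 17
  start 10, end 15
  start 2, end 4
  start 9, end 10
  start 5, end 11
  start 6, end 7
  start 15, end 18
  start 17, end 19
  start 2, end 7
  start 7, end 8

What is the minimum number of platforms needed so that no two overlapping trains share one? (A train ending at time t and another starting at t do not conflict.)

starts: [2, 2, 4, 5, 6, 7, 7, 9, 9, 10, 12, 13, 15, 17]
ends:   [4, 7, 7, 7, 8, 8, 10, 11, 14, 15, 16, 17, 18, 19]
s2→1 s2→2 e4→1 s4→2 s5→3 s6→4  — peak 4.

4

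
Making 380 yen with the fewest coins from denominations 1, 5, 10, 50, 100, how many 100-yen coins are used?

380 = 3×100 + 1×50 + 3×10
Count of 100: 3

3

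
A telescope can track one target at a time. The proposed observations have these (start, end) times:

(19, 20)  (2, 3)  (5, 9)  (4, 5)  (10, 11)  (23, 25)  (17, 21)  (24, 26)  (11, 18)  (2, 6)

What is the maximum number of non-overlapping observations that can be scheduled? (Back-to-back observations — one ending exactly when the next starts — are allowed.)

Sorted by end: (2,3)  (4,5)  (2,6)  (5,9)  (10,11)  (11,18)  (19,20)  (17,21)  (23,25)  (24,26)
take (2,3); take (4,5); take (5,9); take (10,11); take (11,18); take (19,20); take (23,25); skip (24,26).
Selected 7 observations.

7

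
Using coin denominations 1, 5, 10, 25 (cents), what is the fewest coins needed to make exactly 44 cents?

44 = 1×25 + 1×10 + 1×5 + 4×1
Total coins = 1 + 1 + 1 + 4 = 7

7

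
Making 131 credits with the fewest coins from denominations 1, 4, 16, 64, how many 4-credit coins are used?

0

131 = 2×64 + 3×1
Count of 4: 0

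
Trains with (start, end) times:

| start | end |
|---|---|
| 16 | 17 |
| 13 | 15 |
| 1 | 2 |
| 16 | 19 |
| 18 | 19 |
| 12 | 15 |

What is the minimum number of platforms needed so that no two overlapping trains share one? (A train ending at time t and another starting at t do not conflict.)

Count concurrent intervals with a sweep; the peak is the room count.
starts: [1, 12, 13, 16, 16, 18]
ends:   [2, 15, 15, 17, 19, 19]
s1→1 e2→0 s12→1 s13→2  — peak 2.

2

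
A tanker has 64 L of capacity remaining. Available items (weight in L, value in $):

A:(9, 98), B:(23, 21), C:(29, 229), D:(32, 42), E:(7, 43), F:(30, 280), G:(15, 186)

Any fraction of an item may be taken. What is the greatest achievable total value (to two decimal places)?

642.97

Sort by value per unit weight and fill in that order.
Ratios (sorted): G 12.40, A 10.89, F 9.33, C 7.90, E 6.14, D 1.31, B 0.91
take G (15 @ 186); take A (9 @ 98); take F (30 @ 280); take 10/29 of C → 78.97. Capacity used 64/64.
Total value = 642.97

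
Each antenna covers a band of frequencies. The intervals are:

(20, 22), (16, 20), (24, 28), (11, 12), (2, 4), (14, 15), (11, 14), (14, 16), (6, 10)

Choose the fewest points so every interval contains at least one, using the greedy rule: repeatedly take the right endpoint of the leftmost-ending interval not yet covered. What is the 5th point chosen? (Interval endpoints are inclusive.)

20

Process intervals by earliest right end; each time one isn't hit yet, stab at its right endpoint.
By right end: [2,4]  [6,10]  [11,12]  [11,14]  [14,15]  [14,16]  [16,20]  [20,22]  [24,28]
[2,4] uncovered → point at 4; [6,10] uncovered → point at 10; [11,12] uncovered → point at 12; [14,15] uncovered → point at 15; [16,20] uncovered → point at 20; [24,28] uncovered → point at 28.
Points: 4, 10, 12, 15, 20, 28 (6 total).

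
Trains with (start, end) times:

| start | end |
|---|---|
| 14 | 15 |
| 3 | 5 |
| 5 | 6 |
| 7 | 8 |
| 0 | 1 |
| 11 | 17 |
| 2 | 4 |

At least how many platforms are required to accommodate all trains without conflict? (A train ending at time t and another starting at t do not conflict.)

The answer is the maximum number of intervals overlapping at any instant.
starts: [0, 2, 3, 5, 7, 11, 14]
ends:   [1, 4, 5, 6, 8, 15, 17]
s0→1 e1→0 s2→1 s3→2  — peak 2.

2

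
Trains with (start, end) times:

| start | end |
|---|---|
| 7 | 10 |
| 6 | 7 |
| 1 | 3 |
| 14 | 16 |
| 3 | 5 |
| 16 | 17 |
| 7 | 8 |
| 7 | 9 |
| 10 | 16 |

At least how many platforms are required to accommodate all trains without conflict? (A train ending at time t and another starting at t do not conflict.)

3

Events (time:±→running): 1:+→1 3:-→0 3:+→1 5:-→0 6:+→1 7:-→0 7:+→1 7:+→2 7:+→3 … peak 3.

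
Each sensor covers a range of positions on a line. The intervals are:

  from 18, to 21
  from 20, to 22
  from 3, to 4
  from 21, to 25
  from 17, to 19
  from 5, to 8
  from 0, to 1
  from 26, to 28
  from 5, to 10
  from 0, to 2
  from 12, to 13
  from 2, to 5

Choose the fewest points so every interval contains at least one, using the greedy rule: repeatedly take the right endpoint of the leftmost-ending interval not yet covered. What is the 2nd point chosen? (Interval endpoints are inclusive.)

4

By right end: [0,1]  [0,2]  [3,4]  [2,5]  [5,8]  [5,10]  [12,13]  [17,19]  [18,21]  [20,22]  [21,25]  [26,28]
[0,1] uncovered → point at 1; [3,4] uncovered → point at 4; [5,8] uncovered → point at 8; [12,13] uncovered → point at 13; [17,19] uncovered → point at 19; [20,22] uncovered → point at 22; [26,28] uncovered → point at 28.
Points: 1, 4, 8, 13, 19, 22, 28 (7 total).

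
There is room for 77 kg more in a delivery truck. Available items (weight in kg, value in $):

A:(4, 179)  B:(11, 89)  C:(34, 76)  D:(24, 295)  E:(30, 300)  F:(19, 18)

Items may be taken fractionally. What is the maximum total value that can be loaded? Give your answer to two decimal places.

880.88

Ratios (sorted): A 44.75, D 12.29, E 10.00, B 8.09, C 2.24, F 0.95
take A (4 @ 179); take D (24 @ 295); take E (30 @ 300); take B (11 @ 89); take 8/34 of C → 17.88. Capacity used 77/77.
Total value = 880.88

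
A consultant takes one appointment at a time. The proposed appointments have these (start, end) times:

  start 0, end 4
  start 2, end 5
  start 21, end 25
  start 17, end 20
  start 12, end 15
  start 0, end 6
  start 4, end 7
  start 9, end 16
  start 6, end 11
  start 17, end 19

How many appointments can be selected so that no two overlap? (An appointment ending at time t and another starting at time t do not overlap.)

5

Sort by end time and greedily take each interval whose start is ≥ the last chosen end.
By end time: (0,4), (2,5), (0,6), (4,7), (6,11), (12,15), (9,16), (17,19), (17,20), (21,25).
Pick (0,4); next start ≥ 4 → (4,7); next start ≥ 7 → (12,15); next start ≥ 15 → (17,19); next start ≥ 19 → (21,25).
Selected 5 appointments.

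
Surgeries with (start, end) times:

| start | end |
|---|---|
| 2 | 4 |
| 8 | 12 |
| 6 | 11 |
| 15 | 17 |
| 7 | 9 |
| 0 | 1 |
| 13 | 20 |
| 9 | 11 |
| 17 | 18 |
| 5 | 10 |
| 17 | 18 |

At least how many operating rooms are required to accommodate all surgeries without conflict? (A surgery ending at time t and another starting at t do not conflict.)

The answer is the maximum number of intervals overlapping at any instant.
Events (time:±→running): 0:+→1 1:-→0 2:+→1 4:-→0 5:+→1 6:+→2 7:+→3 8:+→4 … peak 4.

4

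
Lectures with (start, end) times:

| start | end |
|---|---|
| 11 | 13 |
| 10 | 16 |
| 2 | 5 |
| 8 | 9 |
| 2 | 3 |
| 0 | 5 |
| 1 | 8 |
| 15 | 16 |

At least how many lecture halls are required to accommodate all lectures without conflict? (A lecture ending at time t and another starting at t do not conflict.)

4

Count concurrent intervals with a sweep; the peak is the room count.
Events (time:±→running): 0:+→1 1:+→2 2:+→3 2:+→4 … peak 4.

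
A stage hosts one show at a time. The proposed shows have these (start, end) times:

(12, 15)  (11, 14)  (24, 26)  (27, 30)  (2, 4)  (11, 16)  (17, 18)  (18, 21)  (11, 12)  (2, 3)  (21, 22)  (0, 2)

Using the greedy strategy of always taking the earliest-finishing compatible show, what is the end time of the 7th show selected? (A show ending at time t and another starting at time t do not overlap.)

22

Greedy by earliest finish: after sorting by end time, pick each interval compatible with the last pick.
Sorted by end: (0,2)  (2,3)  (2,4)  (11,12)  (11,14)  (12,15)  (11,16)  (17,18)  (18,21)  (21,22)  (24,26)  (27,30)
take (0,2); take (2,3); take (11,12); skip (11,14); take (12,15); take (17,18); take (18,21); take (21,22); take (24,26); take (27,30).
Selected: (0,2) (2,3) (11,12) (12,15) (17,18) (18,21) (21,22) (24,26) (27,30)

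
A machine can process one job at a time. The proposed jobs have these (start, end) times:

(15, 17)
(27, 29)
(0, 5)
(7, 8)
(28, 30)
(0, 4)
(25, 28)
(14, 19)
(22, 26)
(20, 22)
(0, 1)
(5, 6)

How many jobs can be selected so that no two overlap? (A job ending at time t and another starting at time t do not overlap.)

7

Order by finish time; keep every interval that doesn't clash with the previous kept one.
Sorted by end: (0,1)  (0,4)  (0,5)  (5,6)  (7,8)  (15,17)  (14,19)  (20,22)  (22,26)  (25,28)  (27,29)  (28,30)
take (0,1); take (5,6); take (7,8); take (15,17); take (20,22); take (22,26); skip (25,28); take (27,29).
Selected 7 jobs.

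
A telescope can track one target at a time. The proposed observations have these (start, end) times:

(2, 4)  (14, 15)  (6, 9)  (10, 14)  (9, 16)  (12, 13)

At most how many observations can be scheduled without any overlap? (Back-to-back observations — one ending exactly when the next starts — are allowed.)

Sort by end time and greedily take each interval whose start is ≥ the last chosen end.
By end time: (2,4), (6,9), (12,13), (10,14), (14,15), (9,16).
Pick (2,4); next start ≥ 4 → (6,9); next start ≥ 9 → (12,13); next start ≥ 13 → (14,15).
Selected 4 observations.

4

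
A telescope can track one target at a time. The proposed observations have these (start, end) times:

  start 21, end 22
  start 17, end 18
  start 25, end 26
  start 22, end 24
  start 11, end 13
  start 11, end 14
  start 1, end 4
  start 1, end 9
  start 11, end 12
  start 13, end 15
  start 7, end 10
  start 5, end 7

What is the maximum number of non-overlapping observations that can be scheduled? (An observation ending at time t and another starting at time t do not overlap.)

9

Greedy by earliest finish: after sorting by end time, pick each interval compatible with the last pick.
By end time: (1,4), (5,7), (1,9), (7,10), (11,12), (11,13), (11,14), (13,15), (17,18), (21,22), (22,24), (25,26).
Pick (1,4); next start ≥ 4 → (5,7); next start ≥ 7 → (7,10); next start ≥ 10 → (11,12); next start ≥ 12 → (13,15); next start ≥ 15 → (17,18); next start ≥ 18 → (21,22); next start ≥ 22 → (22,24); next start ≥ 24 → (25,26).
Selected 9 observations.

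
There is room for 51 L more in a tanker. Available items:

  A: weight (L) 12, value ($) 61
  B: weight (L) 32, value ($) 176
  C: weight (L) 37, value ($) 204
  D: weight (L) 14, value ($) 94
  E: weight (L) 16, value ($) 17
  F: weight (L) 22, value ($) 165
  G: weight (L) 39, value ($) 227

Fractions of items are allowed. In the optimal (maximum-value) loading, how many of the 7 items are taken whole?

2

Sort by value per unit weight and fill in that order.
Ratios (sorted): F 7.50, D 6.71, G 5.82, C 5.51, B 5.50, A 5.08, E 1.06
take F (22 @ 165); take D (14 @ 94); take 15/39 of G → 87.31. Capacity used 51/51.
2 item(s) taken whole; one partial (take 15/39 of G).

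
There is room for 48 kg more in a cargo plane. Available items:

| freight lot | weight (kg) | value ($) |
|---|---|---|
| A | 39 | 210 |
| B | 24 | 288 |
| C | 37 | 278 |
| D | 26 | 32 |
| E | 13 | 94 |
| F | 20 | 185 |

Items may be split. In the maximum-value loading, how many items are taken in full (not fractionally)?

2

Sort by value per unit weight and fill in that order.
Order: B (288/24=12.00) > F (185/20=9.25) > C (278/37=7.51) > E (94/13=7.23) > A (210/39=5.38) > D (32/26=1.23)
Fill: take B (24 @ 288) → take F (20 @ 185) → take 4/37 of C → 30.05; 48/48 used.
2 item(s) taken whole; one partial (take 4/37 of C).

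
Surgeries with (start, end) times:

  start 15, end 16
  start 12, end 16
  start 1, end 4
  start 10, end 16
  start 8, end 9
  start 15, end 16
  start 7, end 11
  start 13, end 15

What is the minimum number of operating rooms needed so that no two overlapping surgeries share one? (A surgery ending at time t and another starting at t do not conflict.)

4

starts: [1, 7, 8, 10, 12, 13, 15, 15]
ends:   [4, 9, 11, 15, 16, 16, 16, 16]
s1→1 e4→0 s7→1 s8→2 e9→1 s10→2 e11→1 s12→2 s13→3 e15→2 s15→3 s15→4  — peak 4.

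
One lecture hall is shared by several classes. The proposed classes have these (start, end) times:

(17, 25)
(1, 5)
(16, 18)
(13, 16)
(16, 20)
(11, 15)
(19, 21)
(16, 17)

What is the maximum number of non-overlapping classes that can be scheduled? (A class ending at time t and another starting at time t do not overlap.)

Greedy by earliest finish: after sorting by end time, pick each interval compatible with the last pick.
Sorted by end: (1,5)  (11,15)  (13,16)  (16,17)  (16,18)  (16,20)  (19,21)  (17,25)
take (1,5); take (11,15); take (16,17); skip (16,20); take (19,21); skip (17,25).
Selected 4 classes.

4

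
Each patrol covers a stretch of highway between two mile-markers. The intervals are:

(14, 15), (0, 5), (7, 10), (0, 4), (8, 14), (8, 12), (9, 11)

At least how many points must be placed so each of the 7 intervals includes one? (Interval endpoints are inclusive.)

3

Process intervals by earliest right end; each time one isn't hit yet, stab at its right endpoint.
Sorted: [0,4] [0,5] [7,10] [9,11] [8,12] [8,14] [14,15]
{[0,4],[0,5]} hit by 4; {[7,10],[9,11],[8,12],[8,14]} hit by 10; {[14,15]} hit by 15.
Points: 4, 10, 15 (3 total).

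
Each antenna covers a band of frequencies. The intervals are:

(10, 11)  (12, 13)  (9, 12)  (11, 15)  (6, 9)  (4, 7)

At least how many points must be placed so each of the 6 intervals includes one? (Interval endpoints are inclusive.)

Process intervals by earliest right end; each time one isn't hit yet, stab at its right endpoint.
By right end: [4,7]  [6,9]  [10,11]  [9,12]  [12,13]  [11,15]
[4,7] uncovered → point at 7; [10,11] uncovered → point at 11; [12,13] uncovered → point at 13.
Points: 7, 11, 13 (3 total).

3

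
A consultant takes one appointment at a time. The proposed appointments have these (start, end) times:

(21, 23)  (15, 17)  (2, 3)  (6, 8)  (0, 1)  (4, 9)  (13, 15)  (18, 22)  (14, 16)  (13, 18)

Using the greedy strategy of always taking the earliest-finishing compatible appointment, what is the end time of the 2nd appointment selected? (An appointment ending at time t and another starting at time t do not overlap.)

3

Sorted by end: (0,1)  (2,3)  (6,8)  (4,9)  (13,15)  (14,16)  (15,17)  (13,18)  (18,22)  (21,23)
take (0,1); take (2,3); take (6,8); skip (4,9); take (13,15); take (15,17); take (18,22); skip (21,23).
Selected: (0,1) (2,3) (6,8) (13,15) (15,17) (18,22)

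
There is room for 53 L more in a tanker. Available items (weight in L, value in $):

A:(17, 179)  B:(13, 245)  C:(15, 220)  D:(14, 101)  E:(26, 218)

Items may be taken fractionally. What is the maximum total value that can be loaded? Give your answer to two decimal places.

711.08

Sort by value per unit weight and fill in that order.
Order: B (245/13=18.85) > C (220/15=14.67) > A (179/17=10.53) > E (218/26=8.38) > D (101/14=7.21)
Fill: take B (13 @ 245) → take C (15 @ 220) → take A (17 @ 179) → take 8/26 of E → 67.08; 53/53 used.
Total value = 711.08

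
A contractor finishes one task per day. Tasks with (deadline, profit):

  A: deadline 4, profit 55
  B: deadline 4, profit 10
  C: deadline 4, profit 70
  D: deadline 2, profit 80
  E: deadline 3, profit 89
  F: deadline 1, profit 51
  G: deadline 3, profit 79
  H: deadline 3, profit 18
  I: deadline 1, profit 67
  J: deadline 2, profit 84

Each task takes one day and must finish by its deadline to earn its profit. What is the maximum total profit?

Sort by profit descending; place each in the latest free slot ≤ its deadline.
By profit: E(d3,89), J(d2,84), D(d2,80), G(d3,79), C(d4,70), I(d1,67), A(d4,55), F(d1,51), H(d3,18), B(d4,10)
E→slot 3; J→slot 2; D→slot 1; G skipped; C→slot 4; I skipped; A skipped; F skipped; H skipped; B skipped.
Profit = 80 + 84 + 89 + 70 = 323

323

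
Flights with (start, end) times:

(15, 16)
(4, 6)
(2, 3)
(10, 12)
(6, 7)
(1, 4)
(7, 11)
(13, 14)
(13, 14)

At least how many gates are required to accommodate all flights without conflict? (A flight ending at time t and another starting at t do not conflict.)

Events (time:±→running): 1:+→1 2:+→2 … peak 2.

2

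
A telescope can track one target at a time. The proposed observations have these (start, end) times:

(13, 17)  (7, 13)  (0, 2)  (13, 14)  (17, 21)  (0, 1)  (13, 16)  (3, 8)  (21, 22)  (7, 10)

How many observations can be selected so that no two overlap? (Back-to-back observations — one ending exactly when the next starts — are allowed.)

5

Greedy by earliest finish: after sorting by end time, pick each interval compatible with the last pick.
By end time: (0,1), (0,2), (3,8), (7,10), (7,13), (13,14), (13,16), (13,17), (17,21), (21,22).
Pick (0,1); next start ≥ 1 → (3,8); next start ≥ 8 → (13,14); next start ≥ 14 → (17,21); next start ≥ 21 → (21,22).
Selected 5 observations.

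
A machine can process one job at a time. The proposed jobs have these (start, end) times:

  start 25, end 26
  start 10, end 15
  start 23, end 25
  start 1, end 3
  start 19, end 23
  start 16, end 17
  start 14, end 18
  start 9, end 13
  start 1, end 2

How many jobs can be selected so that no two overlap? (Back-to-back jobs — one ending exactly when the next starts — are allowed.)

6

Sorted by end: (1,2)  (1,3)  (9,13)  (10,15)  (16,17)  (14,18)  (19,23)  (23,25)  (25,26)
take (1,2); take (9,13); take (16,17); take (19,23); take (23,25); take (25,26).
Selected 6 jobs.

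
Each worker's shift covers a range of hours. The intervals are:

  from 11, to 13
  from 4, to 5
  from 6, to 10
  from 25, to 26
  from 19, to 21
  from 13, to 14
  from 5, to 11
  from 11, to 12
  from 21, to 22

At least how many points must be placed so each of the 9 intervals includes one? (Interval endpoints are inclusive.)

Process intervals by earliest right end; each time one isn't hit yet, stab at its right endpoint.
Sorted: [4,5] [6,10] [5,11] [11,12] [11,13] [13,14] [19,21] [21,22] [25,26]
{[4,5]} hit by 5; {[6,10],[5,11]} hit by 10; {[11,12],[11,13]} hit by 12; {[13,14]} hit by 14; {[19,21],[21,22]} hit by 21; {[25,26]} hit by 26.
Points: 5, 10, 12, 14, 21, 26 (6 total).

6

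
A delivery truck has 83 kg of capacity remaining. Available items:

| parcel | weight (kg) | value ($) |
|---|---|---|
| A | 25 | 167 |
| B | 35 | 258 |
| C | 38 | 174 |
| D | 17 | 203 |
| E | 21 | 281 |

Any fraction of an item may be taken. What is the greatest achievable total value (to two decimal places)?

808.80

Ratios (sorted): E 13.38, D 11.94, B 7.37, A 6.68, C 4.58
take E (21 @ 281); take D (17 @ 203); take B (35 @ 258); take 10/25 of A → 66.80. Capacity used 83/83.
Total value = 808.80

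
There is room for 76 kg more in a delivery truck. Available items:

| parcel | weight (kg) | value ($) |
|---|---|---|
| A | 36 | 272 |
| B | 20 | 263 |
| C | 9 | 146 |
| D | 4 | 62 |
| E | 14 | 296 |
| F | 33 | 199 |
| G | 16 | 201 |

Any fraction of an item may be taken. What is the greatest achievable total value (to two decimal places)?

1066.22

Ratios (sorted): E 21.14, C 16.22, D 15.50, B 13.15, G 12.56, A 7.56, F 6.03
take E (14 @ 296); take C (9 @ 146); take D (4 @ 62); take B (20 @ 263); take G (16 @ 201); take 13/36 of A → 98.22. Capacity used 76/76.
Total value = 1066.22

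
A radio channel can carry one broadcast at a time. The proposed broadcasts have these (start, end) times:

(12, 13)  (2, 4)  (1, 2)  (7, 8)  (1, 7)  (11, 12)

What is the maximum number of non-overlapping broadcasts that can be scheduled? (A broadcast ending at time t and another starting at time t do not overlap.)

Greedy by earliest finish: after sorting by end time, pick each interval compatible with the last pick.
By end time: (1,2), (2,4), (1,7), (7,8), (11,12), (12,13).
Pick (1,2); next start ≥ 2 → (2,4); next start ≥ 4 → (7,8); next start ≥ 8 → (11,12); next start ≥ 12 → (12,13).
Selected 5 broadcasts.

5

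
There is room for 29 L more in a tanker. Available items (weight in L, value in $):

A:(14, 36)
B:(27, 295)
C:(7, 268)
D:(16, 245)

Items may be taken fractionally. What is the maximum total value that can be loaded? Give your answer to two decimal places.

Greedy by value/weight ratio, highest first.
Order: C (268/7=38.29) > D (245/16=15.31) > B (295/27=10.93) > A (36/14=2.57)
Fill: take C (7 @ 268) → take D (16 @ 245) → take 6/27 of B → 65.56; 29/29 used.
Total value = 578.56

578.56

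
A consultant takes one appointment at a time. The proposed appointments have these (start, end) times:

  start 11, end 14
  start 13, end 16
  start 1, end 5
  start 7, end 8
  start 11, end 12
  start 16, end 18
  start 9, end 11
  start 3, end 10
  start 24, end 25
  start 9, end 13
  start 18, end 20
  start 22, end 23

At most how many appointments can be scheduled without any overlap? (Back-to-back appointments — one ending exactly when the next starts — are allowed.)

9

Order by finish time; keep every interval that doesn't clash with the previous kept one.
Sorted by end: (1,5)  (7,8)  (3,10)  (9,11)  (11,12)  (9,13)  (11,14)  (13,16)  (16,18)  (18,20)  (22,23)  (24,25)
take (1,5); take (7,8); take (9,11); take (11,12); skip (9,13); skip (11,14); take (13,16); take (16,18); take (18,20); take (22,23); take (24,25).
Selected 9 appointments.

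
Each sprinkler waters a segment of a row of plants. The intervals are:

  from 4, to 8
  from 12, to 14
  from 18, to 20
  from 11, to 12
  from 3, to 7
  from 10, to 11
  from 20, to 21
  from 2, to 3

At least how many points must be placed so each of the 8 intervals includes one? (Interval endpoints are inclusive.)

Sort by right endpoint; whenever an interval is uncovered, place a point at its right end.
Sorted: [2,3] [3,7] [4,8] [10,11] [11,12] [12,14] [18,20] [20,21]
{[2,3],[3,7]} hit by 3; {[4,8]} hit by 8; {[10,11],[11,12]} hit by 11; {[12,14]} hit by 14; {[18,20],[20,21]} hit by 20.
Points: 3, 8, 11, 14, 20 (5 total).

5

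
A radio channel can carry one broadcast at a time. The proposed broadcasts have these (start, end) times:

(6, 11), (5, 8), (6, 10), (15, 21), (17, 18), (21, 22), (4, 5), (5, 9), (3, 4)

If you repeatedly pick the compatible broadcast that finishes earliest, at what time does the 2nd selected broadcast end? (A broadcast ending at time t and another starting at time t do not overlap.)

By end time: (3,4), (4,5), (5,8), (5,9), (6,10), (6,11), (17,18), (15,21), (21,22).
Pick (3,4); next start ≥ 4 → (4,5); next start ≥ 5 → (5,8); next start ≥ 8 → (17,18); next start ≥ 18 → (21,22).
Selected: (3,4) (4,5) (5,8) (17,18) (21,22)

5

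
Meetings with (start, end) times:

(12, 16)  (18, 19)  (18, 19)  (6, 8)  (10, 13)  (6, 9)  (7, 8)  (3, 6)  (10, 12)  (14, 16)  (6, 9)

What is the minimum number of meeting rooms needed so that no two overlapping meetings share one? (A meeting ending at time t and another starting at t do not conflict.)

Events (time:±→running): 3:+→1 6:-→0 6:+→1 6:+→2 6:+→3 7:+→4 … peak 4.

4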